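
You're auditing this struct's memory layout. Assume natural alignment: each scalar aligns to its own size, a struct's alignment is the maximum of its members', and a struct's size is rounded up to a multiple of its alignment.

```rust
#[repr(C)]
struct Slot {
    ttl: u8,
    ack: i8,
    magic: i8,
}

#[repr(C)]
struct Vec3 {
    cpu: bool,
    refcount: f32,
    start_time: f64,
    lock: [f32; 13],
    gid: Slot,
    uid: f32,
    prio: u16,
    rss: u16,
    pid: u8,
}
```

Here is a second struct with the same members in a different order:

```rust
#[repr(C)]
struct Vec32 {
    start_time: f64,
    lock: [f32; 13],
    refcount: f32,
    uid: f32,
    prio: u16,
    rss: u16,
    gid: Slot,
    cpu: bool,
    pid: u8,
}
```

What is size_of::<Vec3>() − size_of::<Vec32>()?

Slot: ttl at 0 (size 1, align 1) → ends 1; ack at 1 (size 1, align 1) → ends 2; magic at 2 (size 1, align 1) → ends 3; total 3 bytes, alignment 1
cpu at 0 (size 1, align 1) → ends 1
pad 3 to align 4 for refcount
refcount at 4 (size 4, align 4) → ends 8
start_time at 8 (size 8, align 8) → ends 16
lock at 16 (size 52, align 4) → ends 68
gid at 68 (size 3, align 1) → ends 71
pad 1 to align 4 for uid
uid at 72 (size 4, align 4) → ends 76
prio at 76 (size 2, align 2) → ends 78
rss at 78 (size 2, align 2) → ends 80
pid at 80 (size 1, align 1) → ends 81
tail pad 7 to reach multiple of 8
total 88 bytes, alignment 8
— Vec32 —
start_time at 0 (size 8, align 8) → ends 8
lock at 8 (size 52, align 4) → ends 60
refcount at 60 (size 4, align 4) → ends 64
uid at 64 (size 4, align 4) → ends 68
prio at 68 (size 2, align 2) → ends 70
rss at 70 (size 2, align 2) → ends 72
gid at 72 (size 3, align 1) → ends 75
cpu at 75 (size 1, align 1) → ends 76
pid at 76 (size 1, align 1) → ends 77
tail pad 3 to reach multiple of 8
total 80 bytes, alignment 8
88 − 80 = 8

8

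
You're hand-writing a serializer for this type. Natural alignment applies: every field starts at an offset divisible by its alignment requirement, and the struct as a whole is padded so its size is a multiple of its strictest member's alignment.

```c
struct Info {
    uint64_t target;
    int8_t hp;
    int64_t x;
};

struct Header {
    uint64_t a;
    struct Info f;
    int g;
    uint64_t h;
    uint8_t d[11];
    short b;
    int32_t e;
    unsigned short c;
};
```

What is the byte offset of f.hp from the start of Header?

Info: target at 0 (size 8, align 8) → ends 8; hp at 8 (size 1, align 1) → ends 9; pad 7 to align 8 for x; x at 16 (size 8, align 8) → ends 24; total 24 bytes, alignment 8
a at 0 (size 8, align 8) → ends 8
f at 8 (size 24, align 8) → ends 32
within Info: hp at 8
8 + 8 = 16

16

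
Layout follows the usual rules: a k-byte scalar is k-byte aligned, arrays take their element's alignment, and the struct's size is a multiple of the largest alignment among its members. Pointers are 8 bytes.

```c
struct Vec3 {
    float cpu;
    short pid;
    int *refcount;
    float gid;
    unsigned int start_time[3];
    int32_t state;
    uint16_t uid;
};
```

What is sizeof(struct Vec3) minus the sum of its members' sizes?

@0: cpu [4B, align 4] → 4
@4: pid [2B, align 2] → 6
+2 pad (align 8)
@8: refcount [8B, align 8] → 16
@16: gid [4B, align 4] → 20
@20: start_time [12B, align 4] → 32
@32: state [4B, align 4] → 36
@36: uid [2B, align 2] → 38
+2 tail pad (align 8)
size 40, align 8
data bytes 36, size 40 → padding 4

4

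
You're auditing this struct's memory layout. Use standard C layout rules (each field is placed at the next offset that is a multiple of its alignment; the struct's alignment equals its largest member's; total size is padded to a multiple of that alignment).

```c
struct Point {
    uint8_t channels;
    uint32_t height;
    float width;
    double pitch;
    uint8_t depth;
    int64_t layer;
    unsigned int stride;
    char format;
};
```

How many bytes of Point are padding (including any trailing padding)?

channels at 0 (size 1, align 1) → ends 1
pad 3 to align 4 for height
height at 4 (size 4, align 4) → ends 8
width at 8 (size 4, align 4) → ends 12
pad 4 to align 8 for pitch
pitch at 16 (size 8, align 8) → ends 24
depth at 24 (size 1, align 1) → ends 25
pad 7 to align 8 for layer
layer at 32 (size 8, align 8) → ends 40
stride at 40 (size 4, align 4) → ends 44
format at 44 (size 1, align 1) → ends 45
tail pad 3 to reach multiple of 8
total 48 bytes, alignment 8
data bytes 31, size 48 → padding 17

17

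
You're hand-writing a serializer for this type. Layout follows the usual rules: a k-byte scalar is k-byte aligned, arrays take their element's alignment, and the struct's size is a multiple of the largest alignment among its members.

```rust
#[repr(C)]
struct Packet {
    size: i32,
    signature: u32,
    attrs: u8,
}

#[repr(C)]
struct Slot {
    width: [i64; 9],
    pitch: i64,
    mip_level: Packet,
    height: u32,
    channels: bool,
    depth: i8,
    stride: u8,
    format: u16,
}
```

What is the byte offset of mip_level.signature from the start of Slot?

Packet: @0: size [4B, align 4] → 4; @4: signature [4B, align 4] → 8; @8: attrs [1B, align 1] → 9; +3 tail pad (align 4); size 12, align 4
@0: width [72B, align 8] → 72
@72: pitch [8B, align 8] → 80
@80: mip_level [12B, align 4] → 92
within Packet: signature at 4
80 + 4 = 84

84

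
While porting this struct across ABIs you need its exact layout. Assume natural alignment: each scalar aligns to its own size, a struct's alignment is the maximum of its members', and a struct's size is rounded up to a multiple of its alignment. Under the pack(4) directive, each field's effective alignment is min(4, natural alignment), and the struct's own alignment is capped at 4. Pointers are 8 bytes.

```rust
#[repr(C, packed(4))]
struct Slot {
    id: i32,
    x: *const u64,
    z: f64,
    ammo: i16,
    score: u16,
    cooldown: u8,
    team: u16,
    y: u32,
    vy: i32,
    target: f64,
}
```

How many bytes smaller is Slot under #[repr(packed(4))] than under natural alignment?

natural layout:
  0..4  id  (4B, 4-aligned)
  4..8  -- padding (4B)
  8..16  x  (8B, 8-aligned)
  16..24  z  (8B, 8-aligned)
  24..26  ammo  (2B, 2-aligned)
  26..28  score  (2B, 2-aligned)
  28..29  cooldown  (1B, 1-aligned)
  29..30  -- padding (1B)
  30..32  team  (2B, 2-aligned)
  32..36  y  (4B, 4-aligned)
  36..40  vy  (4B, 4-aligned)
  40..48  target  (8B, 8-aligned)
  sizeof = 48, alignof = 8
packed(4) layout:
  0..4  id  (4B, 4-aligned)
  4..12  x  (8B, 4-aligned)
  12..20  z  (8B, 4-aligned)
  20..22  ammo  (2B, 2-aligned)
  22..24  score  (2B, 2-aligned)
  24..25  cooldown  (1B, 1-aligned)
  25..26  -- padding (1B)
  26..28  team  (2B, 2-aligned)
  28..32  y  (4B, 4-aligned)
  32..36  vy  (4B, 4-aligned)
  36..44  target  (8B, 4-aligned)
  sizeof = 44, alignof = 4
48 − 44 = 4

4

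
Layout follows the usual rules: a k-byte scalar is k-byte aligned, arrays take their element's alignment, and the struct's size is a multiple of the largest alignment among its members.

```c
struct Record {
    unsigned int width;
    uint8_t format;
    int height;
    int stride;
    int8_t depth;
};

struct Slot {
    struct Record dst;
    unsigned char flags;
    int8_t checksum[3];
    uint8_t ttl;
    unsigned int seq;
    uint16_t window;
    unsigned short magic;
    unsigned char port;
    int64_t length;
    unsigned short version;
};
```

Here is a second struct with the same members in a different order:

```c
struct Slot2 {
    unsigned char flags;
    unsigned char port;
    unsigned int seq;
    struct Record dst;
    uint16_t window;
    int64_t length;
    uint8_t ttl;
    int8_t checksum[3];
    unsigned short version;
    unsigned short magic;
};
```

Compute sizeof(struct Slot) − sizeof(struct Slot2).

8

Record: width at 0 (size 4, align 4) → ends 4; format at 4 (size 1, align 1) → ends 5; pad 3 to align 4 for height; height at 8 (size 4, align 4) → ends 12; stride at 12 (size 4, align 4) → ends 16; depth at 16 (size 1, align 1) → ends 17; tail pad 3 to reach multiple of 4; total 20 bytes, alignment 4
dst at 0 (size 20, align 4) → ends 20
flags at 20 (size 1, align 1) → ends 21
checksum at 21 (size 3, align 1) → ends 24
ttl at 24 (size 1, align 1) → ends 25
pad 3 to align 4 for seq
seq at 28 (size 4, align 4) → ends 32
window at 32 (size 2, align 2) → ends 34
magic at 34 (size 2, align 2) → ends 36
port at 36 (size 1, align 1) → ends 37
pad 3 to align 8 for length
length at 40 (size 8, align 8) → ends 48
version at 48 (size 2, align 2) → ends 50
tail pad 6 to reach multiple of 8
total 56 bytes, alignment 8
— Slot2 —
flags at 0 (size 1, align 1) → ends 1
port at 1 (size 1, align 1) → ends 2
pad 2 to align 4 for seq
seq at 4 (size 4, align 4) → ends 8
dst at 8 (size 20, align 4) → ends 28
window at 28 (size 2, align 2) → ends 30
pad 2 to align 8 for length
length at 32 (size 8, align 8) → ends 40
ttl at 40 (size 1, align 1) → ends 41
checksum at 41 (size 3, align 1) → ends 44
version at 44 (size 2, align 2) → ends 46
magic at 46 (size 2, align 2) → ends 48
total 48 bytes, alignment 8
56 − 48 = 8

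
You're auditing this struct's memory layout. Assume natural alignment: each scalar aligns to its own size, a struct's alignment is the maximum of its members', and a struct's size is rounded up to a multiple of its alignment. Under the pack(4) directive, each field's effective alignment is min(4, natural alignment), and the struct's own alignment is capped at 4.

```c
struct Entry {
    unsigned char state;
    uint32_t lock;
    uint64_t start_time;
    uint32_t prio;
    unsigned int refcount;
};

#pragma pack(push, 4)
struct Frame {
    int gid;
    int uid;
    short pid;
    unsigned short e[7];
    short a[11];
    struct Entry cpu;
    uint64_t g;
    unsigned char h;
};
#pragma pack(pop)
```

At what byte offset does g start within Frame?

Entry: @0: state [1B, align 1] → 1; +3 pad (align 4); @4: lock [4B, align 4] → 8; @8: start_time [8B, align 8] → 16; @16: prio [4B, align 4] → 20; @20: refcount [4B, align 4] → 24; size 24, align 8
@0: gid [4B, align 4] → 4
@4: uid [4B, align 4] → 8
@8: pid [2B, align 2] → 10
@10: e [14B, align 2] → 24
@24: a [22B, align 2] → 46
+2 pad (align 4)
@48: cpu [24B, align 4] → 72
@72: g [8B, align 4] → 80

72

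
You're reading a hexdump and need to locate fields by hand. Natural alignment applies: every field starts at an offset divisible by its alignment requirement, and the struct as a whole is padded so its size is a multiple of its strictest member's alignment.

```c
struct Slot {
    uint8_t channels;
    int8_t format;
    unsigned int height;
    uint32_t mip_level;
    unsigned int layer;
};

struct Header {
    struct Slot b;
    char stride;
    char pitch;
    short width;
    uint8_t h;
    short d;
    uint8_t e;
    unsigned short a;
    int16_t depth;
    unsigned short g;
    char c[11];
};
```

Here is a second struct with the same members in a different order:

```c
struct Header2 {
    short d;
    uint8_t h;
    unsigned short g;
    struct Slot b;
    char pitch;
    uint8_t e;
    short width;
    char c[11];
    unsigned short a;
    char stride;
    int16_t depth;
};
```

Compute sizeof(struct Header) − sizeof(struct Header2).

Slot: 0..1  channels  (1B, 1-aligned); 1..2  format  (1B, 1-aligned); 2..4  -- padding (2B); 4..8  height  (4B, 4-aligned); 8..12  mip_level  (4B, 4-aligned); 12..16  layer  (4B, 4-aligned); sizeof = 16, alignof = 4
0..16  b  (16B, 4-aligned)
16..17  stride  (1B, 1-aligned)
17..18  pitch  (1B, 1-aligned)
18..20  width  (2B, 2-aligned)
20..21  h  (1B, 1-aligned)
21..22  -- padding (1B)
22..24  d  (2B, 2-aligned)
24..25  e  (1B, 1-aligned)
25..26  -- padding (1B)
26..28  a  (2B, 2-aligned)
28..30  depth  (2B, 2-aligned)
30..32  g  (2B, 2-aligned)
32..43  c  (11B, 1-aligned)
43..44  -- tail padding (1B)
sizeof = 44, alignof = 4
— Header2 —
0..2  d  (2B, 2-aligned)
2..3  h  (1B, 1-aligned)
3..4  -- padding (1B)
4..6  g  (2B, 2-aligned)
6..8  -- padding (2B)
8..24  b  (16B, 4-aligned)
24..25  pitch  (1B, 1-aligned)
25..26  e  (1B, 1-aligned)
26..28  width  (2B, 2-aligned)
28..39  c  (11B, 1-aligned)
39..40  -- padding (1B)
40..42  a  (2B, 2-aligned)
42..43  stride  (1B, 1-aligned)
43..44  -- padding (1B)
44..46  depth  (2B, 2-aligned)
46..48  -- tail padding (2B)
sizeof = 48, alignof = 4
44 − 48 = -4

-4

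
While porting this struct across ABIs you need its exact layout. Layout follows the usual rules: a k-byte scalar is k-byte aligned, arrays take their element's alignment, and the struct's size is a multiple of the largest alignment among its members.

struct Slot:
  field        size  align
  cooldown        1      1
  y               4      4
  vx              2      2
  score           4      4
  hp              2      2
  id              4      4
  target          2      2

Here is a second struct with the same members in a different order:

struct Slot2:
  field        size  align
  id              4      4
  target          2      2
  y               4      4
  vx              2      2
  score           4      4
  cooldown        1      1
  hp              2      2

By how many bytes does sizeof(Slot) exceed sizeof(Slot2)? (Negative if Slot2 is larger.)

4

0..1  cooldown  (1B, 1-aligned)
1..4  -- padding (3B)
4..8  y  (4B, 4-aligned)
8..10  vx  (2B, 2-aligned)
10..12  -- padding (2B)
12..16  score  (4B, 4-aligned)
16..18  hp  (2B, 2-aligned)
18..20  -- padding (2B)
20..24  id  (4B, 4-aligned)
24..26  target  (2B, 2-aligned)
26..28  -- tail padding (2B)
sizeof = 28, alignof = 4
— Slot2 —
0..4  id  (4B, 4-aligned)
4..6  target  (2B, 2-aligned)
6..8  -- padding (2B)
8..12  y  (4B, 4-aligned)
12..14  vx  (2B, 2-aligned)
14..16  -- padding (2B)
16..20  score  (4B, 4-aligned)
20..21  cooldown  (1B, 1-aligned)
21..22  -- padding (1B)
22..24  hp  (2B, 2-aligned)
sizeof = 24, alignof = 4
28 − 24 = 4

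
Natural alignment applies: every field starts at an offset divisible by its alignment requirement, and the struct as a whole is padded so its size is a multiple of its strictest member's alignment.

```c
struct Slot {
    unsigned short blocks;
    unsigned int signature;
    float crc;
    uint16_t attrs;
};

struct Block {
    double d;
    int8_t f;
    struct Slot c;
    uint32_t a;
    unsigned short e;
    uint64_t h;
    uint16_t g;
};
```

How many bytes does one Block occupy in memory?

Slot: @0: blocks [2B, align 2] → 2; +2 pad (align 4); @4: signature [4B, align 4] → 8; @8: crc [4B, align 4] → 12; @12: attrs [2B, align 2] → 14; +2 tail pad (align 4); size 16, align 4
@0: d [8B, align 8] → 8
@8: f [1B, align 1] → 9
+3 pad (align 4)
@12: c [16B, align 4] → 28
@28: a [4B, align 4] → 32
@32: e [2B, align 2] → 34
+6 pad (align 8)
@40: h [8B, align 8] → 48
@48: g [2B, align 2] → 50
+6 tail pad (align 8)
size 56, align 8

56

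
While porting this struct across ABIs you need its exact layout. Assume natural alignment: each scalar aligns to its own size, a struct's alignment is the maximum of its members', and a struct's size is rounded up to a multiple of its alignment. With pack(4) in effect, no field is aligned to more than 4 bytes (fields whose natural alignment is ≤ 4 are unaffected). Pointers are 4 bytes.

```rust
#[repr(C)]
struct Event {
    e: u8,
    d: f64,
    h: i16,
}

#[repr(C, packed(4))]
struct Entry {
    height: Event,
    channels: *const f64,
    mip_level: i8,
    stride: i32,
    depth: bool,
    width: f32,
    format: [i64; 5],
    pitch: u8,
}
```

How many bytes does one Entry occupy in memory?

88 bytes

Event: 0..1  e  (1B, 1-aligned); 1..8  -- padding (7B); 8..16  d  (8B, 8-aligned); 16..18  h  (2B, 2-aligned); 18..24  -- tail padding (6B); sizeof = 24, alignof = 8
0..24  height  (24B, 4-aligned)
24..28  channels  (4B, 4-aligned)
28..29  mip_level  (1B, 1-aligned)
29..32  -- padding (3B)
32..36  stride  (4B, 4-aligned)
36..37  depth  (1B, 1-aligned)
37..40  -- padding (3B)
40..44  width  (4B, 4-aligned)
44..84  format  (40B, 4-aligned)
84..85  pitch  (1B, 1-aligned)
85..88  -- tail padding (3B)
sizeof = 88, alignof = 4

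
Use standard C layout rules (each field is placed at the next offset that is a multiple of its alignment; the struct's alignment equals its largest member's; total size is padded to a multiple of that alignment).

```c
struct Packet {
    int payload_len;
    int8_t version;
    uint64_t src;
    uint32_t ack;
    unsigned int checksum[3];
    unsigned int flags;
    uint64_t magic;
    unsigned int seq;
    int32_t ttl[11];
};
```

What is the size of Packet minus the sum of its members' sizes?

7

0..4  payload_len  (4B, 4-aligned)
4..5  version  (1B, 1-aligned)
5..8  -- padding (3B)
8..16  src  (8B, 8-aligned)
16..20  ack  (4B, 4-aligned)
20..32  checksum  (12B, 4-aligned)
32..36  flags  (4B, 4-aligned)
36..40  -- padding (4B)
40..48  magic  (8B, 8-aligned)
48..52  seq  (4B, 4-aligned)
52..96  ttl  (44B, 4-aligned)
sizeof = 96, alignof = 8
data bytes 89, size 96 → padding 7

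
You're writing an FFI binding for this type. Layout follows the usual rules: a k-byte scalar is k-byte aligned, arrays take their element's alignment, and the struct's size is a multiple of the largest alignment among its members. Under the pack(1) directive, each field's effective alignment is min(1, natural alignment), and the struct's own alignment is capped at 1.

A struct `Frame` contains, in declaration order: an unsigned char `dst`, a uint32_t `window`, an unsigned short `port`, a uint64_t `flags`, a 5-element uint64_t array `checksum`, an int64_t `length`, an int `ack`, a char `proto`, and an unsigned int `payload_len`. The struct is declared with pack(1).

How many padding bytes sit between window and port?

0

0..1  dst  (1B, 1-aligned)
1..5  window  (4B, 1-aligned)
5..7  port  (2B, 1-aligned)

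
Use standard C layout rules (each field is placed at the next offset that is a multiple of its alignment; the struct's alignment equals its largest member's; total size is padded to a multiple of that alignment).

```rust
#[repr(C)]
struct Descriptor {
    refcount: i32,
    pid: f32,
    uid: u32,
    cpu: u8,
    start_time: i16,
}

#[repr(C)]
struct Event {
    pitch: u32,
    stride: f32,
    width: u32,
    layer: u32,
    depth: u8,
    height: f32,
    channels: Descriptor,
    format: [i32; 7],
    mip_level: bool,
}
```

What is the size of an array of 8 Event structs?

Descriptor: 0..4  refcount  (4B, 4-aligned); 4..8  pid  (4B, 4-aligned); 8..12  uid  (4B, 4-aligned); 12..13  cpu  (1B, 1-aligned); 13..14  -- padding (1B); 14..16  start_time  (2B, 2-aligned); sizeof = 16, alignof = 4
0..4  pitch  (4B, 4-aligned)
4..8  stride  (4B, 4-aligned)
8..12  width  (4B, 4-aligned)
12..16  layer  (4B, 4-aligned)
16..17  depth  (1B, 1-aligned)
17..20  -- padding (3B)
20..24  height  (4B, 4-aligned)
24..40  channels  (16B, 4-aligned)
40..68  format  (28B, 4-aligned)
68..69  mip_level  (1B, 1-aligned)
69..72  -- tail padding (3B)
sizeof = 72, alignof = 4
array of 8: 8 × 72 = 576

576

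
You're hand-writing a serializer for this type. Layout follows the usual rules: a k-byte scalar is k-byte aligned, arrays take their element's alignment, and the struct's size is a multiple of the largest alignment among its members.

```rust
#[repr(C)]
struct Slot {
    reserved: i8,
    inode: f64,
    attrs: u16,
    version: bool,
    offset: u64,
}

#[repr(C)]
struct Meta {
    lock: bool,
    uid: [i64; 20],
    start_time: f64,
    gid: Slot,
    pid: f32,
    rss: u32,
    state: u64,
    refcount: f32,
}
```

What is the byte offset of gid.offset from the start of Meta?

Slot: 0..1  reserved  (1B, 1-aligned); 1..8  -- padding (7B); 8..16  inode  (8B, 8-aligned); 16..18  attrs  (2B, 2-aligned); 18..19  version  (1B, 1-aligned); 19..24  -- padding (5B); 24..32  offset  (8B, 8-aligned); sizeof = 32, alignof = 8
0..1  lock  (1B, 1-aligned)
1..8  -- padding (7B)
8..168  uid  (160B, 8-aligned)
168..176  start_time  (8B, 8-aligned)
176..208  gid  (32B, 8-aligned)
within Slot: offset at 24
176 + 24 = 200

200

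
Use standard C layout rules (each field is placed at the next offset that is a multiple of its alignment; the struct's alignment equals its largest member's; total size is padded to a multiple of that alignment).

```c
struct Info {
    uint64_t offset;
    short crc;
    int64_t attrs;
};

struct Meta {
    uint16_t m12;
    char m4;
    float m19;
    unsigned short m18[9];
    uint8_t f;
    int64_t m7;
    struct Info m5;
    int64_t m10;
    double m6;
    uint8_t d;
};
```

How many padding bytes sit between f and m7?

Info: 0..8  offset  (8B, 8-aligned); 8..10  crc  (2B, 2-aligned); 10..16  -- padding (6B); 16..24  attrs  (8B, 8-aligned); sizeof = 24, alignof = 8
0..2  m12  (2B, 2-aligned)
2..3  m4  (1B, 1-aligned)
3..4  -- padding (1B)
4..8  m19  (4B, 4-aligned)
8..26  m18  (18B, 2-aligned)
26..27  f  (1B, 1-aligned)
27..32  -- padding (5B)
32..40  m7  (8B, 8-aligned)

5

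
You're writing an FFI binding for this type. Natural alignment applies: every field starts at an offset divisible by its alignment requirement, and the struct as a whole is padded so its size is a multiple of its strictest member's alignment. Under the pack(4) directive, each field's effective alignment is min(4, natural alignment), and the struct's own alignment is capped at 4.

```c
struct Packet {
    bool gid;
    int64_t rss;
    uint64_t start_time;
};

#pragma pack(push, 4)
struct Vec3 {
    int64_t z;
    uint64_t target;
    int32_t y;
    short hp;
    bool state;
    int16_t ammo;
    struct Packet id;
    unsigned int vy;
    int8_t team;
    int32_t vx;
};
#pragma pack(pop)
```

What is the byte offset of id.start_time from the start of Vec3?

44

Packet: @0: gid [1B, align 1] → 1; +7 pad (align 8); @8: rss [8B, align 8] → 16; @16: start_time [8B, align 8] → 24; size 24, align 8
@0: z [8B, align 4] → 8
@8: target [8B, align 4] → 16
@16: y [4B, align 4] → 20
@20: hp [2B, align 2] → 22
@22: state [1B, align 1] → 23
+1 pad (align 2)
@24: ammo [2B, align 2] → 26
+2 pad (align 4)
@28: id [24B, align 4] → 52
within Packet: start_time at 16
28 + 16 = 44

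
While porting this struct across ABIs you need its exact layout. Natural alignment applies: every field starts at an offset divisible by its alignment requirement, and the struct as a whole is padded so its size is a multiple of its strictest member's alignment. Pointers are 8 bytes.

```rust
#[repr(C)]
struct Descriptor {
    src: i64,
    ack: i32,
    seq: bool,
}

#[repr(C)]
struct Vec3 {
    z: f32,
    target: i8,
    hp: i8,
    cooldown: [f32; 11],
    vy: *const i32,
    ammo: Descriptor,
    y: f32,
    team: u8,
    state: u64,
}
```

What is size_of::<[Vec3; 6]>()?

Descriptor: @0: src [8B, align 8] → 8; @8: ack [4B, align 4] → 12; @12: seq [1B, align 1] → 13; +3 tail pad (align 8); size 16, align 8
@0: z [4B, align 4] → 4
@4: target [1B, align 1] → 5
@5: hp [1B, align 1] → 6
+2 pad (align 4)
@8: cooldown [44B, align 4] → 52
+4 pad (align 8)
@56: vy [8B, align 8] → 64
@64: ammo [16B, align 8] → 80
@80: y [4B, align 4] → 84
@84: team [1B, align 1] → 85
+3 pad (align 8)
@88: state [8B, align 8] → 96
size 96, align 8
array of 6: 6 × 96 = 576

576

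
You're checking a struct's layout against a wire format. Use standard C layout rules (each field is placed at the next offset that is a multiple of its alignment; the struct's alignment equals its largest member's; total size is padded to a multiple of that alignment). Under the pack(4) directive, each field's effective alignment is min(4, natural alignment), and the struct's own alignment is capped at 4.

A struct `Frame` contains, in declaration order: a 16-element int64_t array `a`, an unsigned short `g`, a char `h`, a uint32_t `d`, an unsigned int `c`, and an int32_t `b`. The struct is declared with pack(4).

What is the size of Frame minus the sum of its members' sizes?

@0: a [128B, align 4] → 128
@128: g [2B, align 2] → 130
@130: h [1B, align 1] → 131
+1 pad (align 4)
@132: d [4B, align 4] → 136
@136: c [4B, align 4] → 140
@140: b [4B, align 4] → 144
size 144, align 4
data bytes 143, size 144 → padding 1

1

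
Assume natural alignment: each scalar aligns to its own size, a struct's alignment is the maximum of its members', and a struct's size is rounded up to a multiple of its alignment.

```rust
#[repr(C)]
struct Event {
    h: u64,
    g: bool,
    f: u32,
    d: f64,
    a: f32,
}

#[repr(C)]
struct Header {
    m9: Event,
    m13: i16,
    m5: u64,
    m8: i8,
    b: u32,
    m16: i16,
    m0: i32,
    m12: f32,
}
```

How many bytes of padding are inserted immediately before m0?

Event: @0: h [8B, align 8] → 8; @8: g [1B, align 1] → 9; +3 pad (align 4); @12: f [4B, align 4] → 16; @16: d [8B, align 8] → 24; @24: a [4B, align 4] → 28; +4 tail pad (align 8); size 32, align 8
@0: m9 [32B, align 8] → 32
@32: m13 [2B, align 2] → 34
+6 pad (align 8)
@40: m5 [8B, align 8] → 48
@48: m8 [1B, align 1] → 49
+3 pad (align 4)
@52: b [4B, align 4] → 56
@56: m16 [2B, align 2] → 58
+2 pad (align 4)
@60: m0 [4B, align 4] → 64

2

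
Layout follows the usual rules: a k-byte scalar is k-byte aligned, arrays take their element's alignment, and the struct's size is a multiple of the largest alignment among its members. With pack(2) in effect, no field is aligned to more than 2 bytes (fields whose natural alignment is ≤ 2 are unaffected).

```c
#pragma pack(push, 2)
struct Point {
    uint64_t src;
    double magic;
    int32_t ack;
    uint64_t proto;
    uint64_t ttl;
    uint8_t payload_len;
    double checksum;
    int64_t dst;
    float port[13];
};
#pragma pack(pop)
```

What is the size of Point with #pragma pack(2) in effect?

106

@0: src [8B, align 2] → 8
@8: magic [8B, align 2] → 16
@16: ack [4B, align 2] → 20
@20: proto [8B, align 2] → 28
@28: ttl [8B, align 2] → 36
@36: payload_len [1B, align 1] → 37
+1 pad (align 2)
@38: checksum [8B, align 2] → 46
@46: dst [8B, align 2] → 54
@54: port [52B, align 2] → 106
size 106, align 2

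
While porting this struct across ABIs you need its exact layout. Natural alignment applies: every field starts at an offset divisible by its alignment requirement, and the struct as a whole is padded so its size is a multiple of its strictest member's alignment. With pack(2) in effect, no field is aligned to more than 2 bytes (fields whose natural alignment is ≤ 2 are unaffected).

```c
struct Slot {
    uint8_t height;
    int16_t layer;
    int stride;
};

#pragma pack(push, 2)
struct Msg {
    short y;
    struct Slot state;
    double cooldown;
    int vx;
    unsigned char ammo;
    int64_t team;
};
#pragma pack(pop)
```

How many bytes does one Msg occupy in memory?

Slot: height at 0 (size 1, align 1) → ends 1; pad 1 to align 2 for layer; layer at 2 (size 2, align 2) → ends 4; stride at 4 (size 4, align 4) → ends 8; total 8 bytes, alignment 4
y at 0 (size 2, align 2) → ends 2
state at 2 (size 8, align 2) → ends 10
cooldown at 10 (size 8, align 2) → ends 18
vx at 18 (size 4, align 2) → ends 22
ammo at 22 (size 1, align 1) → ends 23
pad 1 to align 2 for team
team at 24 (size 8, align 2) → ends 32
total 32 bytes, alignment 2

32 bytes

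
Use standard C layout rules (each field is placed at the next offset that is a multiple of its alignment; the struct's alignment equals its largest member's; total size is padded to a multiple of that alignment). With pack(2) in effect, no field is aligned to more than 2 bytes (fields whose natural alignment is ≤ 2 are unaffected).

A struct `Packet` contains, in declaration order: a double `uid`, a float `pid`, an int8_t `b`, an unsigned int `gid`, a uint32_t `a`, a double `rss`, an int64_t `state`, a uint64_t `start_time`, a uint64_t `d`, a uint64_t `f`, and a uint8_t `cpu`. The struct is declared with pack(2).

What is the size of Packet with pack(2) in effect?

0..8  uid  (8B, 2-aligned)
8..12  pid  (4B, 2-aligned)
12..13  b  (1B, 1-aligned)
13..14  -- padding (1B)
14..18  gid  (4B, 2-aligned)
18..22  a  (4B, 2-aligned)
22..30  rss  (8B, 2-aligned)
30..38  state  (8B, 2-aligned)
38..46  start_time  (8B, 2-aligned)
46..54  d  (8B, 2-aligned)
54..62  f  (8B, 2-aligned)
62..63  cpu  (1B, 1-aligned)
63..64  -- tail padding (1B)
sizeof = 64, alignof = 2

64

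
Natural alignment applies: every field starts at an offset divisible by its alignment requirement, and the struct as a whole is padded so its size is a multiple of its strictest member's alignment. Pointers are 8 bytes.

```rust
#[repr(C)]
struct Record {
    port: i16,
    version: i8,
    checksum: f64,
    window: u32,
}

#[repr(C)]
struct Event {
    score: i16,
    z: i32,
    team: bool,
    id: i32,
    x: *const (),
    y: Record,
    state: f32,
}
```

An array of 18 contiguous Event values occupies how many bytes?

Record: @0: port [2B, align 2] → 2; @2: version [1B, align 1] → 3; +5 pad (align 8); @8: checksum [8B, align 8] → 16; @16: window [4B, align 4] → 20; +4 tail pad (align 8); size 24, align 8
@0: score [2B, align 2] → 2
+2 pad (align 4)
@4: z [4B, align 4] → 8
@8: team [1B, align 1] → 9
+3 pad (align 4)
@12: id [4B, align 4] → 16
@16: x [8B, align 8] → 24
@24: y [24B, align 8] → 48
@48: state [4B, align 4] → 52
+4 tail pad (align 8)
size 56, align 8
array of 18: 18 × 56 = 1008

1008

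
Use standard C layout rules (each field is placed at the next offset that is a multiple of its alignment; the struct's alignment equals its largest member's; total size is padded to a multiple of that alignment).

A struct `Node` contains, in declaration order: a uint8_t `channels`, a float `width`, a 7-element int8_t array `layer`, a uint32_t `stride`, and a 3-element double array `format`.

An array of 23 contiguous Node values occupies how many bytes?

channels at 0 (size 1, align 1) → ends 1
pad 3 to align 4 for width
width at 4 (size 4, align 4) → ends 8
layer at 8 (size 7, align 1) → ends 15
pad 1 to align 4 for stride
stride at 16 (size 4, align 4) → ends 20
pad 4 to align 8 for format
format at 24 (size 24, align 8) → ends 48
total 48 bytes, alignment 8
array of 23: 23 × 48 = 1104

1104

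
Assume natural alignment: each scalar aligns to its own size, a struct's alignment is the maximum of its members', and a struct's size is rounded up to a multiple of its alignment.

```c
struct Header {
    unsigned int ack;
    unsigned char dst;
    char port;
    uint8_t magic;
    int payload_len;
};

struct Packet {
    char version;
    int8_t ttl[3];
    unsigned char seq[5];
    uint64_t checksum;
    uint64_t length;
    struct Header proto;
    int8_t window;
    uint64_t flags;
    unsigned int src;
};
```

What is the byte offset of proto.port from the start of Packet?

37

Header: ack at 0 (size 4, align 4) → ends 4; dst at 4 (size 1, align 1) → ends 5; port at 5 (size 1, align 1) → ends 6; magic at 6 (size 1, align 1) → ends 7; pad 1 to align 4 for payload_len; payload_len at 8 (size 4, align 4) → ends 12; total 12 bytes, alignment 4
version at 0 (size 1, align 1) → ends 1
ttl at 1 (size 3, align 1) → ends 4
seq at 4 (size 5, align 1) → ends 9
pad 7 to align 8 for checksum
checksum at 16 (size 8, align 8) → ends 24
length at 24 (size 8, align 8) → ends 32
proto at 32 (size 12, align 4) → ends 44
within Header: port at 5
32 + 5 = 37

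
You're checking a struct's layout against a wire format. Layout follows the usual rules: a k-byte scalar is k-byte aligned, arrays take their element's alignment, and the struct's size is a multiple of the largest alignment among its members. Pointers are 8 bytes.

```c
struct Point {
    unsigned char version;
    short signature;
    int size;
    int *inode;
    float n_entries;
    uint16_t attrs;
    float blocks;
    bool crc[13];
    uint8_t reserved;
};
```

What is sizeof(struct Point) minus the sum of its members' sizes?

version at 0 (size 1, align 1) → ends 1
pad 1 to align 2 for signature
signature at 2 (size 2, align 2) → ends 4
size at 4 (size 4, align 4) → ends 8
inode at 8 (size 8, align 8) → ends 16
n_entries at 16 (size 4, align 4) → ends 20
attrs at 20 (size 2, align 2) → ends 22
pad 2 to align 4 for blocks
blocks at 24 (size 4, align 4) → ends 28
crc at 28 (size 13, align 1) → ends 41
reserved at 41 (size 1, align 1) → ends 42
tail pad 6 to reach multiple of 8
total 48 bytes, alignment 8
data bytes 39, size 48 → padding 9

9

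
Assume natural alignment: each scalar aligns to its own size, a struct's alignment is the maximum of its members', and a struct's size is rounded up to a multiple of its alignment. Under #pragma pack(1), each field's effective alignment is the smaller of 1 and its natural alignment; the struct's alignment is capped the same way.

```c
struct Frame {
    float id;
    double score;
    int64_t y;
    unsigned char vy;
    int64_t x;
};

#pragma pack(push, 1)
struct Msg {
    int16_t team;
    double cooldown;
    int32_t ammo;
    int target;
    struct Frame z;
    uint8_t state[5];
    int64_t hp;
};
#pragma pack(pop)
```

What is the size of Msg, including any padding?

Frame: @0: id [4B, align 4] → 4; +4 pad (align 8); @8: score [8B, align 8] → 16; @16: y [8B, align 8] → 24; @24: vy [1B, align 1] → 25; +7 pad (align 8); @32: x [8B, align 8] → 40; size 40, align 8
@0: team [2B, align 1] → 2
@2: cooldown [8B, align 1] → 10
@10: ammo [4B, align 1] → 14
@14: target [4B, align 1] → 18
@18: z [40B, align 1] → 58
@58: state [5B, align 1] → 63
@63: hp [8B, align 1] → 71
size 71, align 1

71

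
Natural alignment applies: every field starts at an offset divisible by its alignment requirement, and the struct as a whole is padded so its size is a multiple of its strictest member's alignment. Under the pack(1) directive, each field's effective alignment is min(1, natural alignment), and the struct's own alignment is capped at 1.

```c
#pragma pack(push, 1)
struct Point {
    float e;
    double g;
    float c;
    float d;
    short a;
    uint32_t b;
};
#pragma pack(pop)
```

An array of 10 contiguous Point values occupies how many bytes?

260

e at 0 (size 4, align 1) → ends 4
g at 4 (size 8, align 1) → ends 12
c at 12 (size 4, align 1) → ends 16
d at 16 (size 4, align 1) → ends 20
a at 20 (size 2, align 1) → ends 22
b at 22 (size 4, align 1) → ends 26
total 26 bytes, alignment 1
array of 10: 10 × 26 = 260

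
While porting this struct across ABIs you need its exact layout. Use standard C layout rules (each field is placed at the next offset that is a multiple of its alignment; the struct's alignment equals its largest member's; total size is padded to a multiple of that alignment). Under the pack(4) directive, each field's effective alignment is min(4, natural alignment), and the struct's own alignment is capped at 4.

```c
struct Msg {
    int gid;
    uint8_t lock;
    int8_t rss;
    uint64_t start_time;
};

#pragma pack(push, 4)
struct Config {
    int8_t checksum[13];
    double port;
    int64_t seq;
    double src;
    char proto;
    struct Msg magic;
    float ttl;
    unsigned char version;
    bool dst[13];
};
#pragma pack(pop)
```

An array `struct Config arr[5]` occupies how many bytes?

400

Msg: 0..4  gid  (4B, 4-aligned); 4..5  lock  (1B, 1-aligned); 5..6  rss  (1B, 1-aligned); 6..8  -- padding (2B); 8..16  start_time  (8B, 8-aligned); sizeof = 16, alignof = 8
0..13  checksum  (13B, 1-aligned)
13..16  -- padding (3B)
16..24  port  (8B, 4-aligned)
24..32  seq  (8B, 4-aligned)
32..40  src  (8B, 4-aligned)
40..41  proto  (1B, 1-aligned)
41..44  -- padding (3B)
44..60  magic  (16B, 4-aligned)
60..64  ttl  (4B, 4-aligned)
64..65  version  (1B, 1-aligned)
65..78  dst  (13B, 1-aligned)
78..80  -- tail padding (2B)
sizeof = 80, alignof = 4
array of 5: 5 × 80 = 400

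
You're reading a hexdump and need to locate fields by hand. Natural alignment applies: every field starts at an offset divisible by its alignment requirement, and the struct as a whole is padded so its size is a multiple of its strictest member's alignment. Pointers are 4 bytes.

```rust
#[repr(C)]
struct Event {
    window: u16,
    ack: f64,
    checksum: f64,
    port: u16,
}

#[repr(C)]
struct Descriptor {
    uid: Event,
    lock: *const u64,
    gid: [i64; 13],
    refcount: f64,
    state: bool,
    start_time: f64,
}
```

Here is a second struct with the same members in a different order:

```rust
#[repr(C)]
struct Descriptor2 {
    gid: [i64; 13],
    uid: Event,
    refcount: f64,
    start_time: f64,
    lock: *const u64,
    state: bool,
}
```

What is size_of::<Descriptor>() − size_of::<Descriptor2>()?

Event: window at 0 (size 2, align 2) → ends 2; pad 6 to align 8 for ack; ack at 8 (size 8, align 8) → ends 16; checksum at 16 (size 8, align 8) → ends 24; port at 24 (size 2, align 2) → ends 26; tail pad 6 to reach multiple of 8; total 32 bytes, alignment 8
uid at 0 (size 32, align 8) → ends 32
lock at 32 (size 4, align 4) → ends 36
pad 4 to align 8 for gid
gid at 40 (size 104, align 8) → ends 144
refcount at 144 (size 8, align 8) → ends 152
state at 152 (size 1, align 1) → ends 153
pad 7 to align 8 for start_time
start_time at 160 (size 8, align 8) → ends 168
total 168 bytes, alignment 8
— Descriptor2 —
gid at 0 (size 104, align 8) → ends 104
uid at 104 (size 32, align 8) → ends 136
refcount at 136 (size 8, align 8) → ends 144
start_time at 144 (size 8, align 8) → ends 152
lock at 152 (size 4, align 4) → ends 156
state at 156 (size 1, align 1) → ends 157
tail pad 3 to reach multiple of 8
total 160 bytes, alignment 8
168 − 160 = 8

8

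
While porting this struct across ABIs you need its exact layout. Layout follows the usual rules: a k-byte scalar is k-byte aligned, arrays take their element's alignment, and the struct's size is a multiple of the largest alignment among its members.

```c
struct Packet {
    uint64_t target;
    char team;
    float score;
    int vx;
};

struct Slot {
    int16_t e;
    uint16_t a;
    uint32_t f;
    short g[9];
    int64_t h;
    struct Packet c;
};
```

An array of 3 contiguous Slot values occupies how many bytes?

Packet: target at 0 (size 8, align 8) → ends 8; team at 8 (size 1, align 1) → ends 9; pad 3 to align 4 for score; score at 12 (size 4, align 4) → ends 16; vx at 16 (size 4, align 4) → ends 20; tail pad 4 to reach multiple of 8; total 24 bytes, alignment 8
e at 0 (size 2, align 2) → ends 2
a at 2 (size 2, align 2) → ends 4
f at 4 (size 4, align 4) → ends 8
g at 8 (size 18, align 2) → ends 26
pad 6 to align 8 for h
h at 32 (size 8, align 8) → ends 40
c at 40 (size 24, align 8) → ends 64
total 64 bytes, alignment 8
array of 3: 3 × 64 = 192

192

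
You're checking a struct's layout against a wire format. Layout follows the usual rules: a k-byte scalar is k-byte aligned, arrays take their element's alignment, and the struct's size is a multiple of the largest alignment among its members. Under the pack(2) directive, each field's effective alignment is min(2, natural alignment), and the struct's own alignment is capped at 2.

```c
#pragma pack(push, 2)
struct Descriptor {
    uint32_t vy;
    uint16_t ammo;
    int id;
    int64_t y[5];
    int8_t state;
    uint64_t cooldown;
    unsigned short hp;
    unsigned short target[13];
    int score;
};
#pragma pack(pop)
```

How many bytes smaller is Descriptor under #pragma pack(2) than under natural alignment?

natural layout:
  0..4  vy  (4B, 4-aligned)
  4..6  ammo  (2B, 2-aligned)
  6..8  -- padding (2B)
  8..12  id  (4B, 4-aligned)
  12..16  -- padding (4B)
  16..56  y  (40B, 8-aligned)
  56..57  state  (1B, 1-aligned)
  57..64  -- padding (7B)
  64..72  cooldown  (8B, 8-aligned)
  72..74  hp  (2B, 2-aligned)
  74..100  target  (26B, 2-aligned)
  100..104  score  (4B, 4-aligned)
  sizeof = 104, alignof = 8
packed(2) layout:
  0..4  vy  (4B, 2-aligned)
  4..6  ammo  (2B, 2-aligned)
  6..10  id  (4B, 2-aligned)
  10..50  y  (40B, 2-aligned)
  50..51  state  (1B, 1-aligned)
  51..52  -- padding (1B)
  52..60  cooldown  (8B, 2-aligned)
  60..62  hp  (2B, 2-aligned)
  62..88  target  (26B, 2-aligned)
  88..92  score  (4B, 2-aligned)
  sizeof = 92, alignof = 2
104 − 92 = 12

12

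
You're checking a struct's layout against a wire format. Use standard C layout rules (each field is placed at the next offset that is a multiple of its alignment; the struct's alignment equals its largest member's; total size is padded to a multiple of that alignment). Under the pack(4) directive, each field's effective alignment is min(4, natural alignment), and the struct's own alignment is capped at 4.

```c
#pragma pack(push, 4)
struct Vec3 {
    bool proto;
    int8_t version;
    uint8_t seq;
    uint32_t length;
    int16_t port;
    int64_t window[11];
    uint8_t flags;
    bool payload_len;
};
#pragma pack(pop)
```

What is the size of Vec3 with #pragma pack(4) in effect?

104

0..1  proto  (1B, 1-aligned)
1..2  version  (1B, 1-aligned)
2..3  seq  (1B, 1-aligned)
3..4  -- padding (1B)
4..8  length  (4B, 4-aligned)
8..10  port  (2B, 2-aligned)
10..12  -- padding (2B)
12..100  window  (88B, 4-aligned)
100..101  flags  (1B, 1-aligned)
101..102  payload_len  (1B, 1-aligned)
102..104  -- tail padding (2B)
sizeof = 104, alignof = 4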